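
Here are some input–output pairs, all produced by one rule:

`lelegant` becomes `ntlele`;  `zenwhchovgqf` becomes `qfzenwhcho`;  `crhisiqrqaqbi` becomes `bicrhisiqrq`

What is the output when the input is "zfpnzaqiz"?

Rule — move the last 2 characters to the front (rotate right by 2), then delete the last 2 characters.
Working it through for "zfpnzaqiz": intermediate "izzfpnzaq", final "izzfpnz".

izzfpnz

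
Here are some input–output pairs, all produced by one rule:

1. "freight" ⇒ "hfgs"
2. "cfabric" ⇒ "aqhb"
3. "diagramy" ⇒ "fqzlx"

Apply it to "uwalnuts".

kmtsr

In each case the input is transformed by: delete the first 3 characters, then shift every letter 1 place backward in the alphabet (wrapping around).
Working it through for "uwalnuts": intermediate "lnuts", final "kmtsr".
(Check on "cfabric": → "bric" → "aqhb" ✓)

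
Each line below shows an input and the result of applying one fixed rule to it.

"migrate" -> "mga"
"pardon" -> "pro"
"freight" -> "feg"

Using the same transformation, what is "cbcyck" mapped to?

ccc

What's happening: delete the last character, then keep every other character starting from the first (positions 1st, 3rd, 5th, ...).
"cbcyck" → "cbcyc" → "ccc".
(Check on "migrate": → "migrat" → "mga" ✓)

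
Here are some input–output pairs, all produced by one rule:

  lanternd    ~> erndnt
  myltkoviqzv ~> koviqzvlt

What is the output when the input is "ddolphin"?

phinol

The transformation: delete the first 2 characters, then move the first 2 characters to the end (rotate left by 2).
Applying both steps to "ddolphin": "olphin", then "phinol".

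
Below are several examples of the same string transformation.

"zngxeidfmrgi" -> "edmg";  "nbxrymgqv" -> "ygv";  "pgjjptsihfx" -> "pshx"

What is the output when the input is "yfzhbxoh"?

In each case the input is transformed by: delete the first 3 characters, then keep every other character starting from the second (positions 2nd, 4th, 6th, ...).
"yfzhbxoh" → "hbxoh" → "bo".

bo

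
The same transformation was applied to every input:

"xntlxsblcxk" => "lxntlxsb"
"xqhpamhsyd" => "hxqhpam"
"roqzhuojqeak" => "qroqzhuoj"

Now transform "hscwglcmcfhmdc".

hhscwglcmcf

The transformation: delete the last 3 characters, then move the last character to the front.
Applying both steps to "hscwglcmcfhmdc": "hscwglcmcfh", then "hhscwglcmcf".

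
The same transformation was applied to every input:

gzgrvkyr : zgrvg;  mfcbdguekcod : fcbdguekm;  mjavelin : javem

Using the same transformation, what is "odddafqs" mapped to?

dddao

The pattern: delete the last 3 characters, then move the first character to the end.
Applying both steps to "odddafqs": "oddda", then "dddao".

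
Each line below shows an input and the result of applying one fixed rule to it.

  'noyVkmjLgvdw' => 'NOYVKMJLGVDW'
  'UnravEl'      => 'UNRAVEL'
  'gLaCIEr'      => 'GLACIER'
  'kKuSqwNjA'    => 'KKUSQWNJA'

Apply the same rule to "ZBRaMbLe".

The transformation: convert every letter to uppercase.
On "ZBRaMbLe" that produces "ZBRAMBLE".

ZBRAMBLE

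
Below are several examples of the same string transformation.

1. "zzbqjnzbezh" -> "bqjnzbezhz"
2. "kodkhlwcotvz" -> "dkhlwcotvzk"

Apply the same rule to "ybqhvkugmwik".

In each case the input is transformed by: move the first 2 characters to the end (rotate left by 2), then delete the last character.
Applying both steps to "ybqhvkugmwik": "qhvkugmwikyb", then "qhvkugmwiky".

qhvkugmwiky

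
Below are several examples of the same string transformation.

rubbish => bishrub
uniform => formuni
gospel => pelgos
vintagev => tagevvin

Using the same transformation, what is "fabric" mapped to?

ricfab

In each case the input is transformed by: move the first 3 characters to the end (rotate left by 3).
For "fabric" the result is "ricfab".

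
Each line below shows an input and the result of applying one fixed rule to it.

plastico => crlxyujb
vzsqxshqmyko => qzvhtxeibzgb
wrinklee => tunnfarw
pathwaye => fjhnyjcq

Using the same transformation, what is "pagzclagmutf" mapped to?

jpvdcoyjpilu

The pattern: shift every letter 9 places forward in the alphabet (wrapping around), then swap the front and back halves of the string.
"pagzclagmutf" → "yjpilujpvdco" → "jpvdcoyjpilu".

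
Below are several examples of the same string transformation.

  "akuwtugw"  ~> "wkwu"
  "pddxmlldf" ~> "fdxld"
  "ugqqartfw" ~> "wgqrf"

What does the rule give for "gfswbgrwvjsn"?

The pattern: move the last character to the front, then keep every other character starting from the first (positions 1st, 3rd, 5th, ...).
"gfswbgrwvjsn" → "nfwgwj".

nfwgwj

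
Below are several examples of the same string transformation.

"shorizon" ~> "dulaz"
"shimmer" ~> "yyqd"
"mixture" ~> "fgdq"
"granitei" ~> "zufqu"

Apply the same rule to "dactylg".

Rule — delete the first 3 characters, then shift every letter 12 places forward in the alphabet (wrapping around).
"dactylg" → "fkxs".

fkxs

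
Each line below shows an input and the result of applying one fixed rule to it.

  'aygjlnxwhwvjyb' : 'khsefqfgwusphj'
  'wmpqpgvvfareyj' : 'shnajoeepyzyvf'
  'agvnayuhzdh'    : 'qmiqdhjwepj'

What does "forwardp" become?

In each case the input is transformed by: shift every letter 9 places forward in the alphabet (wrapping around), then reverse the string.
For "forwardp", step one produces "oxafjamy"; step two turns that into "ymajfaxo".
(Check on "wmpqpgvvfareyj": → "fvyzypeeojanhs" → "shnajoeepyzyvf" ✓)

ymajfaxo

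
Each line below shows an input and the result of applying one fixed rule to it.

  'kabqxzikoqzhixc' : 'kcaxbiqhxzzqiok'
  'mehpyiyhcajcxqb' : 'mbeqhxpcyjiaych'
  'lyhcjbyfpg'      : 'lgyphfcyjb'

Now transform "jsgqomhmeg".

jgsegmqhom

Each output is the input with this applied: take characters alternately from the front and the back (1st, last, 2nd, 2nd-last, ...).
Doing the same to "jsgqomhmeg": "jgsegmqhom".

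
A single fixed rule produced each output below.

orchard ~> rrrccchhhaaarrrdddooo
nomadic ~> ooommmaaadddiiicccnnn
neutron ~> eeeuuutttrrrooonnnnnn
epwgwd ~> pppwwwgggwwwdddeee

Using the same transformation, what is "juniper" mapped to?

Looking at the pairs, the operation is to repeat every character 3 times, then move the first 3 characters to the end (rotate left by 3).
"juniper" → "jjjuuunnniiipppeeerrr" → "uuunnniiipppeeerrrjjj".

uuunnniiipppeeerrrjjj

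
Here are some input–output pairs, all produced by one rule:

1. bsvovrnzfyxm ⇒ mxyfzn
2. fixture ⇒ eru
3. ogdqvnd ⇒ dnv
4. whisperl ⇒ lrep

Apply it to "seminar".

The transformation: take characters alternately from the front and the back (1st, last, 2nd, 2nd-last, ...), then keep every other character starting from the second (positions 2nd, 4th, 6th, ...).
Applying both steps to "seminar": "sreamni", then "ran".

ran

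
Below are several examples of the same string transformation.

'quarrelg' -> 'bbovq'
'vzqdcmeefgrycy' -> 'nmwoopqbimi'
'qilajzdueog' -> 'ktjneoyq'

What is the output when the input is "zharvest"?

Looking at the pairs, the operation is to delete the first 3 characters, then shift every letter 10 places forward in the alphabet (wrapping around).
For "zharvest" the result is "bfocd".
(Check on "quarrelg": → "rrelg" → "bbovq" ✓)

bfocd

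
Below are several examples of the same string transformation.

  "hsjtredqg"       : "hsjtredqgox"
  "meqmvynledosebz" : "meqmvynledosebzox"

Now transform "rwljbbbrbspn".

Rule — append "ox".
On "rwljbbbrbspn" that produces "rwljbbbrbspnox".

rwljbbbrbspnox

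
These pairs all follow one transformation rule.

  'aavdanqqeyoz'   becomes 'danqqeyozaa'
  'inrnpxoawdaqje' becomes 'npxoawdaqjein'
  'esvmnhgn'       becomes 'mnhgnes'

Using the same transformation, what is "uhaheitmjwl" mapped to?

Looking at the pairs, the operation is to move the first 3 characters to the end (rotate left by 3), then delete the last character.
"uhaheitmjwl" → "heitmjwluha" → "heitmjwluh".

heitmjwluh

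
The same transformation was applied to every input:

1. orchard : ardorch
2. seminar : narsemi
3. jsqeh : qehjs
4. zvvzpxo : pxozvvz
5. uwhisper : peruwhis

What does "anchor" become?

What's happening: move the last 3 characters to the front (rotate right by 3).
For "anchor" the result is "horanc".

horanc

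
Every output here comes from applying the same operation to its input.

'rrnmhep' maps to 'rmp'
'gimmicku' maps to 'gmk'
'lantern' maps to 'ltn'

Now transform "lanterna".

The rule is to keep one character in every 3, starting at position 1 (positions 1st, 4th, 7th, ...).
Doing the same to "lanterna": "ltn".

ltn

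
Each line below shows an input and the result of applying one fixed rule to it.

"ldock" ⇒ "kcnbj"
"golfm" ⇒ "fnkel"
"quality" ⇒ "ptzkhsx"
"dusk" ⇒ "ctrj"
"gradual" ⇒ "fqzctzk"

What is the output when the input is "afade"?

The transformation: shift every letter 1 place backward in the alphabet (wrapping around).
So "afade" becomes "zezcd".

zezcd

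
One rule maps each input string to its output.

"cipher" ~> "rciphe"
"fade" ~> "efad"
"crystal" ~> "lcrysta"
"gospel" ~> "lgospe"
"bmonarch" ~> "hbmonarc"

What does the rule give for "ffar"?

rffa

Looking at the pairs, the operation is to move the last character to the front.
Doing the same to "ffar": "rffa".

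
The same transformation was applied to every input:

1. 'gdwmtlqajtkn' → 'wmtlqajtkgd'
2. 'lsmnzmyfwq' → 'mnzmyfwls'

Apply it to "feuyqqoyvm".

The rule is to delete the last character, then move the first 2 characters to the end (rotate left by 2).
On "feuyqqoyvm": the first step gives "feuyqqoyv", and the second then gives "uyqqoyvfe".

uyqqoyvfe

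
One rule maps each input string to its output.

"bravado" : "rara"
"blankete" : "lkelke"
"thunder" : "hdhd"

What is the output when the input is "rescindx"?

eixeix

In each case the input is transformed by: keep one character in every 3, starting at position 2 (positions 2nd, 5th, 8th, ...), then write the whole string twice.
So "rescindx" becomes "eixeix".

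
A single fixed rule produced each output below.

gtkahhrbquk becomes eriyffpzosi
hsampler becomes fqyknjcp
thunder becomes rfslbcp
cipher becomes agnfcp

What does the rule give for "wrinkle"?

Looking at the pairs, the operation is to shift every letter 2 places backward in the alphabet (wrapping around).
"wrinkle" → "upglijc".

upglijc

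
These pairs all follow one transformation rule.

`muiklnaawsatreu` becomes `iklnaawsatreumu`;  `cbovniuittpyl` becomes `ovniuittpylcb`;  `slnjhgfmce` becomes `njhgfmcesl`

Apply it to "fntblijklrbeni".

The transformation: move the first 2 characters to the end (rotate left by 2).
"fntblijklrbeni" → "tblijklrbenifn".

tblijklrbenifn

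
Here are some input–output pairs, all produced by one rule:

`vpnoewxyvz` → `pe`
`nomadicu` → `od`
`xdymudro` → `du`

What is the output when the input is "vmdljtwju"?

Looking at the pairs, the operation is to keep one character in every 3, starting at position 2 (positions 2nd, 5th, 8th, ...), then delete the last character.
For "vmdljtwju" the result is "mj".

mj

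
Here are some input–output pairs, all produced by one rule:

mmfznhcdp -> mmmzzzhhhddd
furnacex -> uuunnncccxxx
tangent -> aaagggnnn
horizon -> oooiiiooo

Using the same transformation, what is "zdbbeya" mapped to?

dddbbbyyy

Looking at the pairs, the operation is to keep every other character starting from the second (positions 2nd, 4th, 6th, ...), then repeat every character 3 times.
Starting from "zdbbeya": after the first operation, "dby"; after the second, "dddbbbyyy".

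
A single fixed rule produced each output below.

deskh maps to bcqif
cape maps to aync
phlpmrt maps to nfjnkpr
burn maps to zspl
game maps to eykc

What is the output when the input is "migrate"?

kgepyrc

Rule — shift every letter 2 places backward in the alphabet (wrapping around).
So "migrate" becomes "kgepyrc".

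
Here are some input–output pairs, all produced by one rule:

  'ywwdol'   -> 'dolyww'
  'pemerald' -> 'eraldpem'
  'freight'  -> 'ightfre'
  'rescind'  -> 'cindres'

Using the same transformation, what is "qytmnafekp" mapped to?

mnafekpqyt

Each output is the input with this applied: move the first 3 characters to the end (rotate left by 3).
Doing the same to "qytmnafekp": "mnafekpqyt".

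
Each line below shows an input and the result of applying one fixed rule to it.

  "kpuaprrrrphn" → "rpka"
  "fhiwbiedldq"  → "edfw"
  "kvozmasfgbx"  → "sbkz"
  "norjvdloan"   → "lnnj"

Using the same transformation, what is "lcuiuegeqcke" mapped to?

gcli

Each output is the input with this applied: keep one character in every 3, starting at position 1 (positions 1st, 4th, 7th, ...), then move the first 2 characters to the end (rotate left by 2).
For "lcuiuegeqcke", step one produces "ligc"; step two turns that into "gcli".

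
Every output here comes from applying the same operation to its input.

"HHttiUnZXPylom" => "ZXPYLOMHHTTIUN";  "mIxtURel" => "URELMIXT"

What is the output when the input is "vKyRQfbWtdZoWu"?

What's happening: swap the front and back halves of the string, then convert every letter to uppercase.
Working it through for "vKyRQfbWtdZoWu": intermediate "WtdZoWuvKyRQfb", final "WTDZOWUVKYRQFB".

WTDZOWUVKYRQFB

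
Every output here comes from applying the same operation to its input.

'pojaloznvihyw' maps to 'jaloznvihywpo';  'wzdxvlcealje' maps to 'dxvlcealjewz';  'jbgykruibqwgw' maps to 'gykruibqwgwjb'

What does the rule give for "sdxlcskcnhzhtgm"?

The pattern: move the first 2 characters to the end (rotate left by 2).
For "sdxlcskcnhzhtgm" the result is "xlcskcnhzhtgmsd".

xlcskcnhzhtgmsd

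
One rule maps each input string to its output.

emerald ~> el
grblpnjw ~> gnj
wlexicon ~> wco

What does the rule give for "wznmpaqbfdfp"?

waqp

Each output is the input with this applied: swap each adjacent pair of characters (1↔2, 3↔4, ...), then keep one character in every 3, starting at position 2 (positions 2nd, 5th, 8th, ...).
Working it through for "wznmpaqbfdfp": intermediate "zwmnapbqdfpf", final "waqp".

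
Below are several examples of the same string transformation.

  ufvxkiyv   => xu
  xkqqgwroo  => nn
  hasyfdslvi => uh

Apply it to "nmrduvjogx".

fw

The pattern: shift every letter 1 place backward in the alphabet (wrapping around), then keep only the last 2 characters.
"nmrduvjogx" → "mlqctuinfw" → "fw".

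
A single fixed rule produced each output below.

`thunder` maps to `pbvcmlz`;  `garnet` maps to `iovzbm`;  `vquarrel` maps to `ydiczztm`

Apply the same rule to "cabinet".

Rule — shift every letter 8 places forward in the alphabet (wrapping around), then swap each adjacent pair of characters (1↔2, 3↔4, ...).
For "cabinet", step one produces "kijqvmb"; step two turns that into "ikqjmvb".
(Check on "garnet": → "oizvmb" → "iovzbm" ✓)

ikqjmvb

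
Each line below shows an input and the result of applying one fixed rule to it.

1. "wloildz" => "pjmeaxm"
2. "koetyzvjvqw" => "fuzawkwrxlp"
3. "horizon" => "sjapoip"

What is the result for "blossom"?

Rule — move the first 2 characters to the end (rotate left by 2), then shift every letter 1 place forward in the alphabet (wrapping around).
For "blossom", step one produces "ossombl"; step two turns that into "pttpncm".

pttpncm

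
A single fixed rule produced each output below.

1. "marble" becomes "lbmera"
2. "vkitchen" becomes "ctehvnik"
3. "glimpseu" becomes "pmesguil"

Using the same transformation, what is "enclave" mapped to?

alevnec

The pattern: move the first 3 characters to the end (rotate left by 3), then swap each adjacent pair of characters (1↔2, 3↔4, ...).
On "enclave": the first step gives "laveenc", and the second then gives "alevnec".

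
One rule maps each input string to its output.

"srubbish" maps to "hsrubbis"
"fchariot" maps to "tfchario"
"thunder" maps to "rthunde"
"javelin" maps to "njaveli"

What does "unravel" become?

lunrave

The rule is to move the last character to the front.
Doing the same to "unravel": "lunrave".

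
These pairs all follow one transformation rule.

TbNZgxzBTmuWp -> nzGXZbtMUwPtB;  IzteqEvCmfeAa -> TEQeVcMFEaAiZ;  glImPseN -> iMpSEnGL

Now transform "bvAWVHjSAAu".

Looking at the pairs, the operation is to flip the case of every letter, then move the first 2 characters to the end (rotate left by 2).
Applying that to "bvAWVHjSAAu" gives "awvhJsaaUBV".

awvhJsaaUBV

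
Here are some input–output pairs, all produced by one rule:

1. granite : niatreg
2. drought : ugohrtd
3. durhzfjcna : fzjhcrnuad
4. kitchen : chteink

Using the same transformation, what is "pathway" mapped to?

hwtaayp

The pattern: take characters alternately from the front and the back (1st, last, 2nd, 2nd-last, ...), then reverse the string.
Applying both steps to "pathway": "pyaatwh", then "hwtaayp".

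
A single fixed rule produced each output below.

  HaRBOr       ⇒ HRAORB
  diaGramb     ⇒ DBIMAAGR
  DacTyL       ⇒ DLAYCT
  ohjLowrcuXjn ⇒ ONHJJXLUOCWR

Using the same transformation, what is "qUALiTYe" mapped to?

The transformation: take characters alternately from the front and the back (1st, last, 2nd, 2nd-last, ...), then convert every letter to uppercase.
Doing the same to "qUALiTYe": "QEUYATLI".

QEUYATLI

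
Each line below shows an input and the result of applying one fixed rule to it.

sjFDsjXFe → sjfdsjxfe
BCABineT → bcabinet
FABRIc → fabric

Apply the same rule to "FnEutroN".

fneutron

The rule is to convert every letter to lowercase.
Doing the same to "FnEutroN": "fneutron".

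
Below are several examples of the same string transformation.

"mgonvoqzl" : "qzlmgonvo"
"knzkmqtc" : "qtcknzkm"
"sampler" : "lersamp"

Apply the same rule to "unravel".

velunra

Rule — move the last 3 characters to the front (rotate right by 3).
Doing the same to "unravel": "velunra".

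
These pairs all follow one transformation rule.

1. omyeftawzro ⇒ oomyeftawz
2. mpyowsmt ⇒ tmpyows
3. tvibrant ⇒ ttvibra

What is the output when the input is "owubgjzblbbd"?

dowubgjzblb

What's happening: move the last 2 characters to the front (rotate right by 2), then delete the first character.
On "owubgjzblbbd": the first step gives "bdowubgjzblb", and the second then gives "dowubgjzblb".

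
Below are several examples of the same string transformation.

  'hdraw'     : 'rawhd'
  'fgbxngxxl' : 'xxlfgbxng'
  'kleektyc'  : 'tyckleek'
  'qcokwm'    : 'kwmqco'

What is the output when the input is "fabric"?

In each case the input is transformed by: move the last 3 characters to the front (rotate right by 3).
Applying that to "fabric" gives "ricfab".

ricfab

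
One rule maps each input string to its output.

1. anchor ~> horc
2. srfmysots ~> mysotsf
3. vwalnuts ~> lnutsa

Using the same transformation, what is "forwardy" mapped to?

The transformation: delete the first 2 characters, then move the first character to the end.
Working it through for "forwardy": intermediate "rwardy", final "wardyr".

wardyr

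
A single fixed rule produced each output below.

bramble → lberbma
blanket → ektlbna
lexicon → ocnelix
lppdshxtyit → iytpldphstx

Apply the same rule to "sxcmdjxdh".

The transformation: swap each adjacent pair of characters (1↔2, 3↔4, ...), then move the last 3 characters to the front (rotate right by 3).
On "sxcmdjxdh": the first step gives "xsmcjddxh", and the second then gives "dxhxsmcjd".
(Check on "lppdshxtyit": → "pldphstxiyt" → "iytpldphstx" ✓)

dxhxsmcjd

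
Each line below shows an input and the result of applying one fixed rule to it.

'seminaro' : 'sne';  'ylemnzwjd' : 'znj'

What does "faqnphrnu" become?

Rule — sort the characters into reverse alphabetical order, then keep one character in every 3, starting at position 1 (positions 1st, 4th, 7th, ...).
Starting from "faqnphrnu": after the first operation, "urqpnnhfa"; after the second, "uph".

uph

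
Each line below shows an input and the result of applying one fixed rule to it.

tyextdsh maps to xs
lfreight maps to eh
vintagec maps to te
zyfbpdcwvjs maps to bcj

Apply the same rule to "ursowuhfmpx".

ohp

In each case the input is transformed by: delete the first character, then keep one character in every 3, starting at position 3 (positions 3rd, 6th, 9th, ...).
On "ursowuhfmpx": the first step gives "rsowuhfmpx", and the second then gives "ohp".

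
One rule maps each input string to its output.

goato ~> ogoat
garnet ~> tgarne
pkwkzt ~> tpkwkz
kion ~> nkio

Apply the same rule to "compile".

ecompil

Looking at the pairs, the operation is to move the last character to the front.
Applying that to "compile" gives "ecompil".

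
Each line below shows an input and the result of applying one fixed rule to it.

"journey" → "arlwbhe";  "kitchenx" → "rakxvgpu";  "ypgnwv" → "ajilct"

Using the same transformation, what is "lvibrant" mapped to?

nagyivoe

The transformation: shift every letter 13 places forward in the alphabet (wrapping around) — i.e. ROT13, then move the last 3 characters to the front (rotate right by 3).
Working it through for "lvibrant": intermediate "yivoenag", final "nagyivoe".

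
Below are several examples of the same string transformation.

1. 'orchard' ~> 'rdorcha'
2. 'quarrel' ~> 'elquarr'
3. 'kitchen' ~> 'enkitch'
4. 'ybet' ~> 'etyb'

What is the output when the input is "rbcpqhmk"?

mkrbcpqh

The pattern: move the last 2 characters to the front (rotate right by 2).
Applying that to "rbcpqhmk" gives "mkrbcpqh".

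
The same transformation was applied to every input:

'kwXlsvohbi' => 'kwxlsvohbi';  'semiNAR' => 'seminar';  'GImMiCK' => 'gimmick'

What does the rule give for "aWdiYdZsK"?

awdiydzsk

What's happening: convert every letter to lowercase.
So "aWdiYdZsK" becomes "awdiydzsk".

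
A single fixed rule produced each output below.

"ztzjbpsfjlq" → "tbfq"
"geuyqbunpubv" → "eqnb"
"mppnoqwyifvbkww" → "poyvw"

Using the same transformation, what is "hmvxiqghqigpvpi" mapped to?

The rule is to keep one character in every 3, starting at position 2 (positions 2nd, 5th, 8th, ...).
For "hmvxiqghqigpvpi" the result is "mihgp".

mihgp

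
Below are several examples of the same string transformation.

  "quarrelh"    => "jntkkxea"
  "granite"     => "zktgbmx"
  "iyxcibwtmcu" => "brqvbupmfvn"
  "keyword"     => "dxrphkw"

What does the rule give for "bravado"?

uktotwh

What's happening: shift every letter 7 places backward in the alphabet (wrapping around).
So "bravado" becomes "uktotwh".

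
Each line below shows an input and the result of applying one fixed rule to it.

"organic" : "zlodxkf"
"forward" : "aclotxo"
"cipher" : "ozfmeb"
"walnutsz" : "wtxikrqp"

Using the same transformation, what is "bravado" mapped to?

The transformation: shift every letter 3 places backward in the alphabet (wrapping around), then move the last character to the front.
On "bravado": the first step gives "yoxsxal", and the second then gives "lyoxsxa".

lyoxsxa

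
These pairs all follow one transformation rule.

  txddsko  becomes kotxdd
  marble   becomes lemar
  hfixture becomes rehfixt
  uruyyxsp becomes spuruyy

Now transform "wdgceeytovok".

okwdgceeyto

In each case the input is transformed by: move the last 2 characters to the front (rotate right by 2), then delete the last character.
"wdgceeytovok" → "okwdgceeytov" → "okwdgceeyto".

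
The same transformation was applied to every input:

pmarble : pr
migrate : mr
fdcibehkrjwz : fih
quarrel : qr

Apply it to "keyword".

Each output is the input with this applied: keep one character in every 3, starting at position 1 (positions 1st, 4th, 7th, ...), then delete the last character.
"keyword" → "kw".

kw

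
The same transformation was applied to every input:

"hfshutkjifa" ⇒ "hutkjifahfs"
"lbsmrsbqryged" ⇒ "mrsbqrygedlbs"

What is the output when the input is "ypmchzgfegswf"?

chzgfegswfypm

The pattern: move the first 3 characters to the end (rotate left by 3).
"ypmchzgfegswf" → "chzgfegswfypm".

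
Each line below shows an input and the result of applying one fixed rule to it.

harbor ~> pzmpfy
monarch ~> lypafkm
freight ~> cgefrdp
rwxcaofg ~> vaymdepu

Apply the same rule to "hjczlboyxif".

axjzmwvgdfh

Each output is the input with this applied: move the first 2 characters to the end (rotate left by 2), then shift every letter 2 places backward in the alphabet (wrapping around).
On "hjczlboyxif" that produces "axjzmwvgdfh".
(Check on "harbor": → "rborha" → "pzmpfy" ✓)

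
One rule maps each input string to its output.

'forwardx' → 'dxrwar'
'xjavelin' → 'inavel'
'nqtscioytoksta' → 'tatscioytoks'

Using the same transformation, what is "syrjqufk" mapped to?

Looking at the pairs, the operation is to delete the first 2 characters, then move the last 2 characters to the front (rotate right by 2).
"syrjqufk" → "rjqufk" → "fkrjqu".

fkrjqu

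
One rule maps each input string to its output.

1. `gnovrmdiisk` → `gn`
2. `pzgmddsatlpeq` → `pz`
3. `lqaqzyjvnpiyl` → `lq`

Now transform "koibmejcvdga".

ko

The rule is to keep only the first 2 characters.
On "koibmejcvdga" that produces "ko".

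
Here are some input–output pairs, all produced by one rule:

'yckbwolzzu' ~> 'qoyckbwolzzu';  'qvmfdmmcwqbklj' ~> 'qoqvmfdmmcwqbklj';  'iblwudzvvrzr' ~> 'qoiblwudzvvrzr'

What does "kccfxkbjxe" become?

The pattern: prepend "qo".
"kccfxkbjxe" → "qokccfxkbjxe".

qokccfxkbjxe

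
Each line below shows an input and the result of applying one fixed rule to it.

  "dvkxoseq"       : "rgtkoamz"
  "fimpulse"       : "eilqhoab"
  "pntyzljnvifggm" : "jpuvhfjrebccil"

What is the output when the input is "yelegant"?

ahacwjpu

The transformation: shift every letter 4 places backward in the alphabet (wrapping around), then move the first character to the end.
Starting from "yelegant": after the first operation, "uahacwjp"; after the second, "ahacwjpu".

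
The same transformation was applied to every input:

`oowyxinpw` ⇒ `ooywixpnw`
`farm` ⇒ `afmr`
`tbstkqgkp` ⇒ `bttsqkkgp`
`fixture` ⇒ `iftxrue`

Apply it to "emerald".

merelad

In each case the input is transformed by: swap each adjacent pair of characters (1↔2, 3↔4, ...).
On "emerald" that produces "merelad".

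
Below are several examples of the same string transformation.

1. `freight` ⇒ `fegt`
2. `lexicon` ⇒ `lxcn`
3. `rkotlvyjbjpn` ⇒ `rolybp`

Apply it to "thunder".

The pattern: keep every other character starting from the first (positions 1st, 3rd, 5th, ...).
On "thunder" that produces "tudr".

tudr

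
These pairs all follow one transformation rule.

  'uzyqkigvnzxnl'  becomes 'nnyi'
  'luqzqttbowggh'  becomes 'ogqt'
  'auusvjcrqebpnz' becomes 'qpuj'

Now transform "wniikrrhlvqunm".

The rule is to keep one character in every 3, starting at position 3 (positions 3rd, 6th, 9th, ...), then move the last 2 characters to the front (rotate right by 2).
On "wniikrrhlvqunm": the first step gives "irlu", and the second then gives "luir".

luir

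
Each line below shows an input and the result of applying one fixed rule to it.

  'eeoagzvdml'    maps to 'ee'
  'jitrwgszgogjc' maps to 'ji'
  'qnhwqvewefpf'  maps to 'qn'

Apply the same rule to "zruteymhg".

The pattern: keep only the first 2 characters.
Doing the same to "zruteymhg": "zr".

zr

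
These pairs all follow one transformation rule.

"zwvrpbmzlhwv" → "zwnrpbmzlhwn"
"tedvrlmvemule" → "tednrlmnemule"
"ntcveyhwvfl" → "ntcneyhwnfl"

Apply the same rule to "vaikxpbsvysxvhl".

In each case the input is transformed by: replace every "v" with "n".
For "vaikxpbsvysxvhl" the result is "naikxpbsnysxnhl".

naikxpbsnysxnhl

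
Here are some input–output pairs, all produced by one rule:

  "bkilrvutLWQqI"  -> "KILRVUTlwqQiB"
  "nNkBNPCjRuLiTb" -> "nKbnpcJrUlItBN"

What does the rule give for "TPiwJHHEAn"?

pIWjhheaNt

The pattern: move the first character to the end, then flip the case of every letter.
On "TPiwJHHEAn": the first step gives "PiwJHHEAnT", and the second then gives "pIWjhheaNt".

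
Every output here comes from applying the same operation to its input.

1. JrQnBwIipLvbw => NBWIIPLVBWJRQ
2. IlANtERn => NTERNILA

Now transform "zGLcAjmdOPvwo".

The pattern: move the first 3 characters to the end (rotate left by 3), then convert every letter to uppercase.
For "zGLcAjmdOPvwo" the result is "CAJMDOPVWOZGL".

CAJMDOPVWOZGL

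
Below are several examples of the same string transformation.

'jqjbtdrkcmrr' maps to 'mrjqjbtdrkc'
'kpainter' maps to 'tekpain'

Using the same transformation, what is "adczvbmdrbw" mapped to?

rbadczvbmd

Looking at the pairs, the operation is to delete the last character, then move the last 2 characters to the front (rotate right by 2).
Starting from "adczvbmdrbw": after the first operation, "adczvbmdrb"; after the second, "rbadczvbmd".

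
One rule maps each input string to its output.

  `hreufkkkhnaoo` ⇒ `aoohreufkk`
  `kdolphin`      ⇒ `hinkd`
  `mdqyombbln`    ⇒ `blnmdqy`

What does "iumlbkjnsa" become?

Each output is the input with this applied: move the last 3 characters to the front (rotate right by 3), then delete the last 3 characters.
"iumlbkjnsa" → "nsaiumlbkj" → "nsaiuml".

nsaiuml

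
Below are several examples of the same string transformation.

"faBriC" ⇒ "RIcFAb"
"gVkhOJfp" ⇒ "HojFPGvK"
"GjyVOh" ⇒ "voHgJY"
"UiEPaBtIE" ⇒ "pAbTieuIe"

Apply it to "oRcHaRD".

hArdOrC

The rule is to move the first 3 characters to the end (rotate left by 3), then flip the case of every letter.
Working it through for "oRcHaRD": intermediate "HaRDoRc", final "hArdOrC".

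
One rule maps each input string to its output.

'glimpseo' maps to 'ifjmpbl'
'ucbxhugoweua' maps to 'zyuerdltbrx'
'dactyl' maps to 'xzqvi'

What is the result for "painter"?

xfkqbo

The rule is to shift every letter 3 places backward in the alphabet (wrapping around), then delete the first character.
On "painter": the first step gives "mxfkqbo", and the second then gives "xfkqbo".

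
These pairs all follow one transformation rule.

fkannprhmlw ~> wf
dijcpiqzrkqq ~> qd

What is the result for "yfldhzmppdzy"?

The pattern: move the first character to the end, then keep only the last 2 characters.
Applying both steps to "yfldhzmppdzy": "fldhzmppdzyy", then "yy".

yy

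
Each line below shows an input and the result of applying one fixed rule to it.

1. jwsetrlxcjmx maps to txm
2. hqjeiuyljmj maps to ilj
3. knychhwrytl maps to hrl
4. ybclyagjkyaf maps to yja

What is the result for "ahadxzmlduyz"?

Rule — delete the first 3 characters, then keep one character in every 3, starting at position 2 (positions 2nd, 5th, 8th, ...).
Working it through for "ahadxzmlduyz": intermediate "dxzmlduyz", final "xly".

xly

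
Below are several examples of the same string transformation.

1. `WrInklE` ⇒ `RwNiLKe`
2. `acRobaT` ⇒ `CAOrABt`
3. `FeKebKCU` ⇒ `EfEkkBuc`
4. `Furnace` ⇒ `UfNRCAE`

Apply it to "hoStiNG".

Each output is the input with this applied: swap each adjacent pair of characters (1↔2, 3↔4, ...), then flip the case of every letter.
On "hoStiNG": the first step gives "ohtSNiG", and the second then gives "OHTsnIg".
(Check on "WrInklE": → "rWnIlkE" → "RwNiLKe" ✓)

OHTsnIg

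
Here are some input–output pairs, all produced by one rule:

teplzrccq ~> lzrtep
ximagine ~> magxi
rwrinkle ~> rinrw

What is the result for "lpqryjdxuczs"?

Each output is the input with this applied: delete the last 3 characters, then move the last 3 characters to the front (rotate right by 3).
"lpqryjdxuczs" → "lpqryjdxu" → "dxulpqryj".

dxulpqryj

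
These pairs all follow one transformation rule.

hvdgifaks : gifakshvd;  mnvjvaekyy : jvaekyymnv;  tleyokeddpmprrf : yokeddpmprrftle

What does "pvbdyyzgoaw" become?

The transformation: move the first 3 characters to the end (rotate left by 3).
"pvbdyyzgoaw" → "dyyzgoawpvb".

dyyzgoawpvb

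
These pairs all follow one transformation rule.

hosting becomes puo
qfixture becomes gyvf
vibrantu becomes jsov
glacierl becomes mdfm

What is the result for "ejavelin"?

kwmo

The rule is to shift every letter 1 place forward in the alphabet (wrapping around), then keep every other character starting from the second (positions 2nd, 4th, 6th, ...).
For "ejavelin", step one produces "fkbwfmjo"; step two turns that into "kwmo".
(Check on "qfixture": → "rgjyuvsf" → "gyvf" ✓)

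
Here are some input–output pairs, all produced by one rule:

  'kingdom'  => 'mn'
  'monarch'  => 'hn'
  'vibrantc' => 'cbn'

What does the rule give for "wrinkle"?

ei

In each case the input is transformed by: move the last 2 characters to the front (rotate right by 2), then keep one character in every 3, starting at position 2 (positions 2nd, 5th, 8th, ...).
Doing the same to "wrinkle": "ei".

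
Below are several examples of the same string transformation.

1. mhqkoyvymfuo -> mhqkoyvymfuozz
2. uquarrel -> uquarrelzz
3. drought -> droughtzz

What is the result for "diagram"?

diagramzz

The transformation: append "zz".
For "diagram" the result is "diagramzz".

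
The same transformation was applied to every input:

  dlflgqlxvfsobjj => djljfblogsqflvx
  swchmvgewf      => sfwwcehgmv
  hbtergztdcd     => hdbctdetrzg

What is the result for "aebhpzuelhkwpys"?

aseybphwpkzhule

Each output is the input with this applied: take characters alternately from the front and the back (1st, last, 2nd, 2nd-last, ...).
For "aebhpzuelhkwpys" the result is "aseybphwpkzhule".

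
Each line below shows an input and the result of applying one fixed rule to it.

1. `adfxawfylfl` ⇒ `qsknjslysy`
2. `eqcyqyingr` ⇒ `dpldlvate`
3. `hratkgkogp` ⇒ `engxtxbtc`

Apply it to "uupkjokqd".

The rule is to shift every letter 13 places forward in the alphabet (wrapping around) — i.e. ROT13, then delete the first character.
For "uupkjokqd", step one produces "hhcxwbxdq"; step two turns that into "hcxwbxdq".
(Check on "eqcyqyingr": → "rdpldlvate" → "dpldlvate" ✓)

hcxwbxdq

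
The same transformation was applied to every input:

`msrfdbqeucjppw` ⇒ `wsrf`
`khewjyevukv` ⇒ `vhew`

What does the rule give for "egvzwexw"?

wgvz

What's happening: swap the first and last characters, then keep only the first 4 characters.
Starting from "egvzwexw": after the first operation, "wgvzwexe"; after the second, "wgvz".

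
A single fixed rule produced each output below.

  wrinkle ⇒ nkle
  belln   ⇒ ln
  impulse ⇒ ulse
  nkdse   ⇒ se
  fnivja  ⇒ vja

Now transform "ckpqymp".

Looking at the pairs, the operation is to delete the first 3 characters.
On "ckpqymp" that produces "qymp".

qymp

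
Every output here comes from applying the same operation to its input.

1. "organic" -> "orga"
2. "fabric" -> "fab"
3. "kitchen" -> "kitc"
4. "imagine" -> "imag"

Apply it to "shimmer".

shim

Each output is the input with this applied: delete the last 3 characters.
Applying that to "shimmer" gives "shim".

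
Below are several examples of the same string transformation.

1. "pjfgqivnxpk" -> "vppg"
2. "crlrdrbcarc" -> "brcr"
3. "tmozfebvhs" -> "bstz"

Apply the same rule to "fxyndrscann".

snfn

The pattern: keep one character in every 3, starting at position 1 (positions 1st, 4th, 7th, ...), then move the first 2 characters to the end (rotate left by 2).
For "fxyndrscann", step one produces "fnsn"; step two turns that into "snfn".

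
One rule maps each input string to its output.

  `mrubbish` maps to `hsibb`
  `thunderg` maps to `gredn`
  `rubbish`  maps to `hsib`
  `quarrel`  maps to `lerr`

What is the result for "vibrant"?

The pattern: delete the first 3 characters, then reverse the string.
For "vibrant", step one produces "rant"; step two turns that into "tnar".

tnar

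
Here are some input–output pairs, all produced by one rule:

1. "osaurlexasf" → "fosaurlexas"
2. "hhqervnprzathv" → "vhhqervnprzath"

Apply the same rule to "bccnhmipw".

wbccnhmip

The rule is to move the last character to the front.
Doing the same to "bccnhmipw": "wbccnhmip".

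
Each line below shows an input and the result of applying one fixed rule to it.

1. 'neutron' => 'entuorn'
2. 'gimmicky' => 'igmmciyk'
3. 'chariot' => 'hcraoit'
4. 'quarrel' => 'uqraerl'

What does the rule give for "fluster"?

The transformation: swap each adjacent pair of characters (1↔2, 3↔4, ...).
"fluster" → "lfsuetr".

lfsuetr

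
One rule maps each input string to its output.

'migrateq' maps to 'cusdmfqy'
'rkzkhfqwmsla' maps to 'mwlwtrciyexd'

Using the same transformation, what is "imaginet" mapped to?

Each output is the input with this applied: swap the first and last characters, then shift every letter 12 places forward in the alphabet (wrapping around).
On "imaginet": the first step gives "tmaginei", and the second then gives "fymsuzqu".

fymsuzqu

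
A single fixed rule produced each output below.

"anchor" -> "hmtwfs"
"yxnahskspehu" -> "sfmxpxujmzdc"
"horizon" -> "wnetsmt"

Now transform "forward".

wbfwikt

The rule is to move the first 2 characters to the end (rotate left by 2), then shift every letter 5 places forward in the alphabet (wrapping around).
Applying both steps to "forward": "rwardfo", then "wbfwikt".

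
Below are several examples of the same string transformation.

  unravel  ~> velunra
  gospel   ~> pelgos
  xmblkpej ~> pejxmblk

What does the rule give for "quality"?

ityqual

In each case the input is transformed by: move the last 3 characters to the front (rotate right by 3).
So "quality" becomes "ityqual".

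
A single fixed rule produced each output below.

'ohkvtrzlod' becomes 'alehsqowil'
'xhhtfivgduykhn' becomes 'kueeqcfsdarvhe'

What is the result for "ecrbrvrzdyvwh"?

The rule is to move the last character to the front, then shift every letter 3 places backward in the alphabet (wrapping around).
For "ecrbrvrzdyvwh", step one produces "hecrbrvrzdyvw"; step two turns that into "ebzoyosowavst".

ebzoyosowavst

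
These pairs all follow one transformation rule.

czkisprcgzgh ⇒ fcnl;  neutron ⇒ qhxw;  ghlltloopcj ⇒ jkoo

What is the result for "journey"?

The pattern: shift every letter 3 places forward in the alphabet (wrapping around), then keep only the first 4 characters.
Working it through for "journey": intermediate "mrxuqhb", final "mrxu".

mrxu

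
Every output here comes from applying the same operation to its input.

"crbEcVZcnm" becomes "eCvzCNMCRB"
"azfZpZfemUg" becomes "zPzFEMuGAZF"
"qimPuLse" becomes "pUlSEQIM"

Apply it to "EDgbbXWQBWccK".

The transformation: flip the case of every letter, then move the first 3 characters to the end (rotate left by 3).
Working it through for "EDgbbXWQBWccK": intermediate "edGBBxwqbwCCk", final "BBxwqbwCCkedG".
(Check on "azfZpZfemUg": → "AZFzPzFEMuG" → "zPzFEMuGAZF" ✓)

BBxwqbwCCkedG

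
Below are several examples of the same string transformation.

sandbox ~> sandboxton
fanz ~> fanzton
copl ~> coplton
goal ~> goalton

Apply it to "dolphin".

dolphinton

Each output is the input with this applied: append "ton".
For "dolphin" the result is "dolphinton".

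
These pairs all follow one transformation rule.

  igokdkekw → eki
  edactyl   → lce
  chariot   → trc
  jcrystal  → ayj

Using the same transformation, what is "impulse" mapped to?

Each output is the input with this applied: keep one character in every 3, starting at position 1 (positions 1st, 4th, 7th, ...), then reverse the string.
Applying both steps to "impulse": "iue", then "eui".

eui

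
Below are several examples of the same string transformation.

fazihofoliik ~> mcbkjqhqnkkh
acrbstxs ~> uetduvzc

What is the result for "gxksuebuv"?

xzmuwgdwi

The transformation: swap the first and last characters, then shift every letter 2 places forward in the alphabet (wrapping around).
On "gxksuebuv": the first step gives "vxksuebug", and the second then gives "xzmuwgdwi".
(Check on "fazihofoliik": → "kazihofoliif" → "mcbkjqhqnkkh" ✓)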